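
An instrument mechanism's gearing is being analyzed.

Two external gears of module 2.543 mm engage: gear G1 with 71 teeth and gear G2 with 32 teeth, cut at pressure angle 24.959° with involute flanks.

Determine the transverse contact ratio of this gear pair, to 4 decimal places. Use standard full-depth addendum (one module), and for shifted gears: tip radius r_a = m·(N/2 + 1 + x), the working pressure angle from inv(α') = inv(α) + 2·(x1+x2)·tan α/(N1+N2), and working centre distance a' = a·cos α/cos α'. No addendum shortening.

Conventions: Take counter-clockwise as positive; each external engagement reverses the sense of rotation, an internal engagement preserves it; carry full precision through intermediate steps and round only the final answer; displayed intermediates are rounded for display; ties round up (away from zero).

class = single-mesh tooth geometry [involute pair 71T × 32T, m = 2.543]
base radii: r_b1 = 81.845575, r_b2 = 36.888147
tip radii: r_a1 = 92.819500, r_a2 = 43.231000
no profile shift: α' = α, a' = a
action lengths: √(r_a1²−r_b1²) = 43.780833, √(r_a2²−r_b2²) = 22.542937
base pitch p_b = π·m·cos α = 7.242971
CR = (43.780833 + 22.542937 − 130.964500·sin 24.95900°)/7.242971 = 1.527099
contact ratio ≈ 1.5271

1.5271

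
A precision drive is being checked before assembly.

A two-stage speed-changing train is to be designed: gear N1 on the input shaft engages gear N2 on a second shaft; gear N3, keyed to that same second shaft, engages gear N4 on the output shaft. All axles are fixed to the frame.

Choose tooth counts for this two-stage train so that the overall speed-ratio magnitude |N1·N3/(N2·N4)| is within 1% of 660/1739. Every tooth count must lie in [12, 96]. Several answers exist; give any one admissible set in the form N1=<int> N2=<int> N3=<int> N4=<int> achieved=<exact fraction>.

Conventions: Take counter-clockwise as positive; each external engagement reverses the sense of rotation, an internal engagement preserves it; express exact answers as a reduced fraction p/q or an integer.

topology: fixed-axis compound train — 2 stages, target 660/1739
target = 660/1739 in lowest terms: an exact hit needs N1·N3 = k·660 and N2·N4 = k·1739 for one integer k, every count in [12, 96]; additionally prefer no 1:1 stage (N1 ≠ N2, N3 ≠ N4)
k = 1: N1·N3 = 660 = 12·55, N2·N4 = 1739 = 37·47
achieved = 12·55/(37·47) = 660/1739; |achieved − target| = 0 ≤ 33/8695 ✓

N1=12 N2=37 N3=55 N4=47 achieved=660/1739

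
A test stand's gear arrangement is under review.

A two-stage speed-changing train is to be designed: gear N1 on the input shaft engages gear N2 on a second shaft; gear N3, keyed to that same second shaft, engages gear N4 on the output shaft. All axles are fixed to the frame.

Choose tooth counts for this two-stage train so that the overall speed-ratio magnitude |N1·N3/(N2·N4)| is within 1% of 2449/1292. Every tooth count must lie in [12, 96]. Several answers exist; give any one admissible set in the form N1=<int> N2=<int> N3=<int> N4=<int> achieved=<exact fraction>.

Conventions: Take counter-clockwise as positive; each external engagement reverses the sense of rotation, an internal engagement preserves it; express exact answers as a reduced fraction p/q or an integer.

topology: fixed-axis compound train — 2 stages, target 2449/1292
target = 2449/1292 in lowest terms: an exact hit needs N1·N3 = k·2449 and N2·N4 = k·1292 for one integer k, every count in [12, 96]; additionally prefer no 1:1 stage (N1 ≠ N2, N3 ≠ N4)
k = 1: N1·N3 = 2449 = 31·79, N2·N4 = 1292 = 17·76
achieved = 31·79/(17·76) = 2449/1292; |achieved − target| = 0 ≤ 2449/129200 ✓

N1=31 N2=17 N3=79 N4=76 achieved=2449/1292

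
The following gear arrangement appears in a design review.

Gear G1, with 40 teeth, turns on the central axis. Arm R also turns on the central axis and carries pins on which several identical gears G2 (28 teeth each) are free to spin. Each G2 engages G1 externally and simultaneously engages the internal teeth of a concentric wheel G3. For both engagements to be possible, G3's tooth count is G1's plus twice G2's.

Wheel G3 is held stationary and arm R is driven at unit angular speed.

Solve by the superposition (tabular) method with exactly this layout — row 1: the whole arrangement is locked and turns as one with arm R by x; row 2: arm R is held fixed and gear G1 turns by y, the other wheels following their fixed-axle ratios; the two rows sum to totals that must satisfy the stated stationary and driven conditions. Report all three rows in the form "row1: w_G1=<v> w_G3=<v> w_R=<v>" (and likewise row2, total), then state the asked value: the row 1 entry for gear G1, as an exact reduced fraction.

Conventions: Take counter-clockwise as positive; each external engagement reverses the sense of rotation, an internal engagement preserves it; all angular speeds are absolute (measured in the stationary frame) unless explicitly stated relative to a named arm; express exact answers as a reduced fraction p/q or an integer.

planetary set (40T centre, 28T on arm, 96T internal) — Willis relation
superposition row 1 [locked train]: every member turns x
row 2 — arm fixed, fixed-axis ratios: sun y, ring −(40/96)·y, arm 0
boundary: total ω_ring = x − (40/96)·y = 0 and total ω_arm = x = 1  ⇒  y = 12/5, x = 1
row 2 ring = −(40/96)·12/5 = -1
totals (row 1 + row 2): sun 1 + 12/5 = 17/5, ring 1 + (-1) = 0, arm 1 + 0 = 1
asked cell (row1, sun) = 1

row1: w_G1=1 w_G3=1 w_R=1
row2: w_G1=12/5 w_G3=-1 w_R=0
total: w_G1=17/5 w_G3=0 w_R=1
asked value: 1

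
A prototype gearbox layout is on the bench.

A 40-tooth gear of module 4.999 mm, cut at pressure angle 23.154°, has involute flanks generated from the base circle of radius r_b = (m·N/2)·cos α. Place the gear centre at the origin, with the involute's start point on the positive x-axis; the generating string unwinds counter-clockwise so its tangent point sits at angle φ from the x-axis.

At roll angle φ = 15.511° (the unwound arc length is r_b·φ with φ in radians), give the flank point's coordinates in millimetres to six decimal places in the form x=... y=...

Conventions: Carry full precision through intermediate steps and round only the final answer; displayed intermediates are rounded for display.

topology: single-mesh involute geometry — m = 4.999, N = 40
pitch radius r_p = m·N/2 = 4.999·40/2 = 99.980000
base radius r_b = r_p·cos α = 99.980000·cos 23.154° = 91.926743
roll angle φ = 15.511° = 0.27071802 rad
x = r_b·(cos φ + φ·sin φ) = 95.233849
y = r_b·(sin φ − φ·cos φ) = 0.603512

x=95.233849 y=0.603512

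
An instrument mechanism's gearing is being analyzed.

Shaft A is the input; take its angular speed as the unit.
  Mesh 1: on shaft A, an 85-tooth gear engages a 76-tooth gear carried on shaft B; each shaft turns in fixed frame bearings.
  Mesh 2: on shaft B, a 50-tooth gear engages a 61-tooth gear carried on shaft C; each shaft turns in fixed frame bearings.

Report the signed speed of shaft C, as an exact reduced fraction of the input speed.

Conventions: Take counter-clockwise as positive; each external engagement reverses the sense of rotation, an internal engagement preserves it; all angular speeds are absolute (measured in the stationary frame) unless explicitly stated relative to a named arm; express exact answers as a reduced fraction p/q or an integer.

2-mesh fixed-axis compound train (all bearings frame-fixed)
mesh 1 [85T→76T]: |ω|/ω_in = 1×85/76 = 85/76, sense flips to −
mesh 2 [50T→61T]: |ω|/ω_in = (85/76)×50/61 = 2125/2318, sense flips to +
signed output speed (× input speed) = 2125/2318

2125/2318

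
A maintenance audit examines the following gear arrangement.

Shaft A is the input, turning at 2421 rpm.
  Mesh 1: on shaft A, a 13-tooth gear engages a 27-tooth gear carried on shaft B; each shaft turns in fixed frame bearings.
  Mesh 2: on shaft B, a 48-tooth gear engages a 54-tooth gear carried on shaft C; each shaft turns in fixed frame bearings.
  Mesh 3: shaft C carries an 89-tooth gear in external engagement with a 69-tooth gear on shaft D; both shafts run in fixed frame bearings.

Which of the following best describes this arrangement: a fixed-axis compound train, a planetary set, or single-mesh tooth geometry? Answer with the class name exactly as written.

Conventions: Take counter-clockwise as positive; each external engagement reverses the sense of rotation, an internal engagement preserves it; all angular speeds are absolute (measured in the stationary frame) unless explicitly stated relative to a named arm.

fixed-axis compound train

recognized (4 fixed axles, 3 meshes): fixed-axis compound train
classification: fixed-axis compound train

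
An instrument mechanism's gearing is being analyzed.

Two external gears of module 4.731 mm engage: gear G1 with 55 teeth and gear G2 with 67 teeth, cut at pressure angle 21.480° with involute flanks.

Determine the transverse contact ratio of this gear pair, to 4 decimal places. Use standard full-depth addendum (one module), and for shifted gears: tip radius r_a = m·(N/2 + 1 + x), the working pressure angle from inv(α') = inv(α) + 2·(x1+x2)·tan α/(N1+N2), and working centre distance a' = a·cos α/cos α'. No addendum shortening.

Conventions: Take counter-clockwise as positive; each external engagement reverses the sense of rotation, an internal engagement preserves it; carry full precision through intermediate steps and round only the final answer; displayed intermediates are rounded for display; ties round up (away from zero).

1.7070

topology: single-mesh involute geometry — m = 4.731, 55T/67T pair
base radii: r_b1 = 121.066289, r_b2 = 147.480752
tip radii: r_a1 = 134.833500, r_a2 = 163.219500
no profile shift: α' = α, a' = a
action lengths: √(r_a1²−r_b1²) = 59.355088, √(r_a2²−r_b2²) = 69.928771
base pitch p_b = π·m·cos α = 13.830580
CR = (59.355088 + 69.928771 − 288.591000·sin 21.48000°)/13.830580 = 1.706988
contact ratio ≈ 1.7070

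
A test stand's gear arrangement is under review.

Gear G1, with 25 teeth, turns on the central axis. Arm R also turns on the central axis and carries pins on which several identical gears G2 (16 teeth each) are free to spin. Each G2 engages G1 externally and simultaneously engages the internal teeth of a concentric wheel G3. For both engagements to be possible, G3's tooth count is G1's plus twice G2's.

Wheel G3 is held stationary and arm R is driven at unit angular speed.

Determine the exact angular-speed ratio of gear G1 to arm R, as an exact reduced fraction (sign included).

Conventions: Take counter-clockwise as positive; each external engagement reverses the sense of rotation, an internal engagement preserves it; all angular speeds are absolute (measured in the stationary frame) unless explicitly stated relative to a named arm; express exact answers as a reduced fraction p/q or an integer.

class = planetary set [G3 = 25+2·16 = 57; Willis about the carrier]
ring teeth: 25 + 2·16 = 57
25(ω_sun−ω_arm) = −57(ω_ring−ω_arm),  ω_ring = 0, ω_arm = 1
ω_sun = 1 − (57/25)(0−1) = 82/25
ω_out/ω_in = 82/25

82/25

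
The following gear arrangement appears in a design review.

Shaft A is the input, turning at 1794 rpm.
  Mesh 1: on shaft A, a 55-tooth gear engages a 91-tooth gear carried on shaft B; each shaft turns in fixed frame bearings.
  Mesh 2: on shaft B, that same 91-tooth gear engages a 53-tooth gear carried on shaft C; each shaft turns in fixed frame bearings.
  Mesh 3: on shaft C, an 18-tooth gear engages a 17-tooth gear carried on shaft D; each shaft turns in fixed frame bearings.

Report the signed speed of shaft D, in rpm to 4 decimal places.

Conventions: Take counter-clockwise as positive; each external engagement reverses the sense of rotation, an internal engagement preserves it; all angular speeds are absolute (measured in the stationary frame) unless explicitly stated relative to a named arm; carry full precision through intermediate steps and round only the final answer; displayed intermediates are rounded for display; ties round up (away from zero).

3-mesh fixed-axis compound train (all bearings frame-fixed)
mesh 1 [55T→91T]: ω = 1794.0000×55/91 = 1084.2857 rpm, sense flips to −
mesh 2 [91T→53T]: ω = 1084.2857×91/53 = 1861.6981 rpm, sense flips to +
mesh 3 [18T→17T]: ω = 1861.6981×18/17 = 1971.2098 rpm, sense flips to −
signed output speed = -1971.2098 rpm

-1971.2098 rpm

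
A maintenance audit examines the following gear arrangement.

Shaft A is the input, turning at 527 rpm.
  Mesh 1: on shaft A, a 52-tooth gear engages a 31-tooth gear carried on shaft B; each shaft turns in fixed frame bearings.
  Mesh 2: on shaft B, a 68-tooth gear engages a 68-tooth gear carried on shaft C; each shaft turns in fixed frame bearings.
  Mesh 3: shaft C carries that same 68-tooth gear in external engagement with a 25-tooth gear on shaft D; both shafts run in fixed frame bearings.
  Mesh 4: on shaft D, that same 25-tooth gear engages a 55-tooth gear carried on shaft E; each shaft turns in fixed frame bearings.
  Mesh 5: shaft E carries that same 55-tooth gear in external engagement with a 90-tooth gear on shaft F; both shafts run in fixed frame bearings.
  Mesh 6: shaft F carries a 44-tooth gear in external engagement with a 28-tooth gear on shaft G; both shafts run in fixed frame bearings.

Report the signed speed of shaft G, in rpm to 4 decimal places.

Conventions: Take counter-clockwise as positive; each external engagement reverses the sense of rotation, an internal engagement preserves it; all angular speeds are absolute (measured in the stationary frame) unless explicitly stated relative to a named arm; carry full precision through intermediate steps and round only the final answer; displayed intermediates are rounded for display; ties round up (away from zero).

6-mesh fixed-axis compound train (all bearings frame-fixed)
mesh 1 [52T→31T]: ω = 527.0000×52/31 = 884.0000 rpm, sense flips to −
mesh 2 [68T→68T]: ω = 884.0000×68/68 = 884.0000 rpm, sense flips to +
mesh 3 [68T→25T]: ω = 884.0000×68/25 = 2404.4800 rpm, sense flips to −
mesh 4 [25T→55T]: ω = 2404.4800×25/55 = 1092.9455 rpm, sense flips to +
mesh 5 [55T→90T]: ω = 1092.9455×55/90 = 667.9111 rpm, sense flips to −
mesh 6 [44T→28T]: ω = 667.9111×44/28 = 1049.5746 rpm, sense flips to +
signed output speed = +1049.5746 rpm

+1049.5746 rpm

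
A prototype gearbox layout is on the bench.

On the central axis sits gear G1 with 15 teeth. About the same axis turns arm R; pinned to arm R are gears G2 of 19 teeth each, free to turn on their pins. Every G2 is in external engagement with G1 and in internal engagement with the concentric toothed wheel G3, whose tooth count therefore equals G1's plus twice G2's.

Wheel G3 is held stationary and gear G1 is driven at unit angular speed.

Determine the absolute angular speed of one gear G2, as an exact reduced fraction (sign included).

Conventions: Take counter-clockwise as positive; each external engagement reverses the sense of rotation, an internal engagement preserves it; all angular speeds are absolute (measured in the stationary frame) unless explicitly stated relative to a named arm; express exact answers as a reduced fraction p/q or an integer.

class = planetary set [G3 = 15+2·19 = 53; Willis about the carrier]
ring teeth: 15 + 2·19 = 53
15(ω_sun−ω_arm) = −53(ω_ring−ω_arm),  ω_ring = 0, ω_sun = 1
15(1−ω_arm) = −53(0−ω_arm)  ⇒  68·ω_arm = 15  ⇒  ω_arm = 15/68
sun–planet mesh: 15·(1−15/68) = −19·(ω_p−ω_arm)  ⇒  ω_p−ω_arm = -795/1292
ω_p = 15/68 − 795/1292 = -15/38
exact speed ratio = -15/38

-15/38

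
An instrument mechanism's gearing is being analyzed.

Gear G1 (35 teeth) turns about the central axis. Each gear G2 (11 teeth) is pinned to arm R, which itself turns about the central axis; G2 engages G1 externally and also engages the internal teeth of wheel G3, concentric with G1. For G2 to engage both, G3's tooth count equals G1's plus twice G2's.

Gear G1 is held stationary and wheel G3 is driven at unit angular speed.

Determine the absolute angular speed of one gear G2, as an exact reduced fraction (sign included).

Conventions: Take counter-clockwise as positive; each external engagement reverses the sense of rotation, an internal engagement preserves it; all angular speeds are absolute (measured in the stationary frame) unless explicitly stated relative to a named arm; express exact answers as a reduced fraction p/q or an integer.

57/22

recognized (axles ride arm R): planetary set, 35/11/57 teeth
ring teeth: 35 + 2·11 = 57
35(ω_sun−ω_arm) = −57(ω_ring−ω_arm),  ω_sun = 0, ω_ring = 1
35(0−ω_arm) = −57(1−ω_arm)  ⇒  92·ω_arm = 57  ⇒  ω_arm = 57/92
sun–planet mesh: 35·(0−57/92) = −11·(ω_p−ω_arm)  ⇒  ω_p−ω_arm = 1995/1012
ω_p = 57/92 + 1995/1012 = 57/22
exact speed ratio = 57/22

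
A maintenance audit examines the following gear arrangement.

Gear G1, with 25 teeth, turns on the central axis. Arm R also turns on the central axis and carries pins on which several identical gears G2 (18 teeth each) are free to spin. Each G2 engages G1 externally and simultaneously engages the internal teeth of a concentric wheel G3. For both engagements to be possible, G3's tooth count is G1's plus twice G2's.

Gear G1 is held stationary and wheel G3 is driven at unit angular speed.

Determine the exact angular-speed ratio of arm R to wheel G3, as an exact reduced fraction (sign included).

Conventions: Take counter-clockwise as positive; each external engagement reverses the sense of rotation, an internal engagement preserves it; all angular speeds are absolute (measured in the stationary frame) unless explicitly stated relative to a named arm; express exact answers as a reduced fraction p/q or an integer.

class = planetary set [G3 = 25+2·18 = 61; Willis about the carrier]
ring teeth: 25 + 2·18 = 61
25(ω_sun−ω_arm) = −61(ω_ring−ω_arm),  ω_sun = 0, ω_ring = 1
25(0−ω_arm) = −61(1−ω_arm)  ⇒  86·ω_arm = 61  ⇒  ω_arm = 61/86
ω_out/ω_in = 61/86

61/86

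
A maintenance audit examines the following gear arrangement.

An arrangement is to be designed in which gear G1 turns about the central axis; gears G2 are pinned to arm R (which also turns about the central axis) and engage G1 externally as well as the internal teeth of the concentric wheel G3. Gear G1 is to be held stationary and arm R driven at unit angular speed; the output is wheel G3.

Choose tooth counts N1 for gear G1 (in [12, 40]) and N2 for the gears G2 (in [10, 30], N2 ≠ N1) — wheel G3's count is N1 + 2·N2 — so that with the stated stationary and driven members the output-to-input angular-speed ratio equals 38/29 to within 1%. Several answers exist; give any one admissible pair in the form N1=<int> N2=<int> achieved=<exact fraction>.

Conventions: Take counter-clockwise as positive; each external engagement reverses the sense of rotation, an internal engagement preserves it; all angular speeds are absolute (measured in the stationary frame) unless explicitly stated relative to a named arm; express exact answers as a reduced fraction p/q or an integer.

class = planetary set [ratio 38/29 wanted; Willis about the carrier]
Willis with ω_sun = 0: ω_ring/ω_arm = (N1+N3)/N3; set equal to 38/29  ⇒  N3/N1 = 1/(38/29 − 1) = 29/9
N3 = N1 + 2·N2  ⇒  N2/N1 = (N3/N1 − 1)/2 = (29/9 − 1)/2 = 10/9
smallest multiple with N1 ≥ 12 and N2 ≥ 10: k = 2  ⇒  N1 = 2·9 = 18, N2 = 2·10 = 20 (N1 ≤ 40, N2 ≤ 30, N2 ≠ N1 ✓), N3 = 18 + 2·20 = 58
check: (N1+N3)/N3 with N1 = 18, N3 = 58 gives 38/29; |achieved − target| = 0 ≤ 19/1450 ✓

N1=18 N2=20 achieved=38/29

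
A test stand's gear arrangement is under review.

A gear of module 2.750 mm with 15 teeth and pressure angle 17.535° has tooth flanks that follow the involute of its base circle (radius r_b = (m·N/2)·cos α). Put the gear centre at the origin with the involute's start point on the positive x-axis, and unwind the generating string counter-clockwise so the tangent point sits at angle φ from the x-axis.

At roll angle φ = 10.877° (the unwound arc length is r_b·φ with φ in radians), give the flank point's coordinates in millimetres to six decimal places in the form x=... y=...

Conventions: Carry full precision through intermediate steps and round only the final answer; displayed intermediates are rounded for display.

x=20.017816 y=0.044689

class = single-mesh tooth geometry [base-circle involute, m = 2.750, 15T]
pitch radius r_p = m·N/2 = 2.750·15/2 = 20.625000
base radius r_b = r_p·cos α = 20.625000·cos 17.535° = 19.666620
roll angle φ = 10.877° = 0.18983946 rad
x = r_b·(cos φ + φ·sin φ) = 20.017816
y = r_b·(sin φ − φ·cos φ) = 0.044689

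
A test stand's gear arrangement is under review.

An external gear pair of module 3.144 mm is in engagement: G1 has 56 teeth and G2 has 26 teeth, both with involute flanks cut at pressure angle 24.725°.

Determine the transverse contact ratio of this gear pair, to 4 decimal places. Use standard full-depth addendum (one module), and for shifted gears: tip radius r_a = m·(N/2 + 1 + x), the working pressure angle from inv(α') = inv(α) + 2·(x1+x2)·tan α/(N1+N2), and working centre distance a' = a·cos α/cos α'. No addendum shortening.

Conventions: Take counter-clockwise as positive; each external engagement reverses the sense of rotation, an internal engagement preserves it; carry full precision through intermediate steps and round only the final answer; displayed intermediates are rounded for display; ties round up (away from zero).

topology: single-mesh involute geometry — m = 3.144, 56T/26T pair
base radii: r_b1 = 79.961733, r_b2 = 37.125091
tip radii: r_a1 = 91.176000, r_a2 = 44.016000
no profile shift: α' = α, a' = a
action lengths: √(r_a1²−r_b1²) = 43.808494, √(r_a2²−r_b2²) = 23.646055
base pitch p_b = π·m·cos α = 8.971686
CR = (43.808494 + 23.646055 − 128.904000·sin 24.72500°)/8.971686 = 1.509050
contact ratio ≈ 1.5090

1.5090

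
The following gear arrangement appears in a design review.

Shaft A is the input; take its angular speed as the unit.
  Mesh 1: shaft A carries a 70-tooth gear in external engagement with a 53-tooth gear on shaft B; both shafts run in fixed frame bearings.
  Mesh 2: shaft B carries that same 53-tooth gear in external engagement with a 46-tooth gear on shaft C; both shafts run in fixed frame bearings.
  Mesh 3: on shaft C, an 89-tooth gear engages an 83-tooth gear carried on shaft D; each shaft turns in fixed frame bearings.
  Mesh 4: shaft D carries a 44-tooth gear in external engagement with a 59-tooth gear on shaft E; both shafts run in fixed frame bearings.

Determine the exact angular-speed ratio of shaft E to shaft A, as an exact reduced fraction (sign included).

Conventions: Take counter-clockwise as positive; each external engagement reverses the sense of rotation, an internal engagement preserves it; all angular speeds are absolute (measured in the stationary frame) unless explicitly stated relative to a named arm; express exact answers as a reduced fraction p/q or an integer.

137060/112631

class = fixed-axis compound train [4 meshes; 4 ratios multiply, 4 sense flips]
mesh 1 [70T→53T]: running ratio 70/53, sense −
mesh 2 [53T→46T]: running ratio 35/23, sense +
mesh 3 [89T→83T]: running ratio 3115/1909, sense −
mesh 4 [44T→59T]: running ratio 137060/112631, sense +
ω_out/ω_in = 137060/112631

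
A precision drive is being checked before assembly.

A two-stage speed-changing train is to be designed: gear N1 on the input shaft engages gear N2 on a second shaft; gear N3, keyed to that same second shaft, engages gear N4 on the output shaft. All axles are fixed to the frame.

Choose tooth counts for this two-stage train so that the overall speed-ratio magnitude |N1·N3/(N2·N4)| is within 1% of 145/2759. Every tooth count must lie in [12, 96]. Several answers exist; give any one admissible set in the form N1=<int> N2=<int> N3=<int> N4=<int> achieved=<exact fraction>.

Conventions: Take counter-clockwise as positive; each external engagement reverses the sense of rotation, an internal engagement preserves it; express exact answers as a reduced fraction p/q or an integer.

class = fixed-axis compound train [2-stage, 145/2759 wanted]
target = 145/2759 in lowest terms: an exact hit needs N1·N3 = k·145 and N2·N4 = k·2759 for one integer k, every count in [12, 96]; additionally prefer no 1:1 stage (N1 ≠ N2, N3 ≠ N4)
k = 1…2: no 1:1-free in-range split of k·145 and k·2759 into factor pairs; take k = 3
k = 3: N1·N3 = 435 = 15·29, N2·N4 = 8277 = 89·93
achieved = 15·29/(89·93) = 145/2759; |achieved − target| = 0 ≤ 29/55180 ✓

N1=15 N2=89 N3=29 N4=93 achieved=145/2759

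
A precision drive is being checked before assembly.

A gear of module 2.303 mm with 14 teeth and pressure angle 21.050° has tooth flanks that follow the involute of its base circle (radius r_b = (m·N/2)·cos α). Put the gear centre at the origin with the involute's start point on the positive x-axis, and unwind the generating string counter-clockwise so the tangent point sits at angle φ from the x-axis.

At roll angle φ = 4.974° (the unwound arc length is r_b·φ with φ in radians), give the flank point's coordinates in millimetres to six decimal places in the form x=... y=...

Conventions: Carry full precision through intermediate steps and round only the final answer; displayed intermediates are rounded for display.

single-mesh involute tooth geometry (14T wheel at module 2.303)
pitch radius r_p = m·N/2 = 2.303·14/2 = 16.121000
base radius r_b = r_p·cos α = 16.121000·cos 21.050° = 15.045203
roll angle φ = 4.974° = 0.08681268 rad
x = r_b·(cos φ + φ·sin φ) = 15.101790
y = r_b·(sin φ − φ·cos φ) = 0.003279

x=15.101790 y=0.003279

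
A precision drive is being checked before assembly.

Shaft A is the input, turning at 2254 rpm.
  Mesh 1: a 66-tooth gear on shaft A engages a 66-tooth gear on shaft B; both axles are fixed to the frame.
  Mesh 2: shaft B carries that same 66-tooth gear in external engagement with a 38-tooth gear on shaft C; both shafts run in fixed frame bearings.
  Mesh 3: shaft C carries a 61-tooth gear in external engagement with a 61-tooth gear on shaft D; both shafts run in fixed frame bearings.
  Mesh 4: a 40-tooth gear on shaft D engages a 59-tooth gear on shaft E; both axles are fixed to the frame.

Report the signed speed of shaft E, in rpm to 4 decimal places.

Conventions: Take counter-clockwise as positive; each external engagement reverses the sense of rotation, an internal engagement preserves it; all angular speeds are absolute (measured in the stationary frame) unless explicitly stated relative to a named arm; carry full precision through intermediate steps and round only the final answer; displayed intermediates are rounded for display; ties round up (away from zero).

+2654.1302 rpm

4-mesh fixed-axis compound train (all bearings frame-fixed)
mesh 1 [66T→66T]: ω = 2254.0000×66/66 = 2254.0000 rpm, sense flips to −
mesh 2 [66T→38T]: ω = 2254.0000×66/38 = 3914.8421 rpm, sense flips to +
mesh 3 [61T→61T]: ω = 3914.8421×61/61 = 3914.8421 rpm, sense flips to −
mesh 4 [40T→59T]: ω = 3914.8421×40/59 = 2654.1302 rpm, sense flips to +
signed output speed = +2654.1302 rpm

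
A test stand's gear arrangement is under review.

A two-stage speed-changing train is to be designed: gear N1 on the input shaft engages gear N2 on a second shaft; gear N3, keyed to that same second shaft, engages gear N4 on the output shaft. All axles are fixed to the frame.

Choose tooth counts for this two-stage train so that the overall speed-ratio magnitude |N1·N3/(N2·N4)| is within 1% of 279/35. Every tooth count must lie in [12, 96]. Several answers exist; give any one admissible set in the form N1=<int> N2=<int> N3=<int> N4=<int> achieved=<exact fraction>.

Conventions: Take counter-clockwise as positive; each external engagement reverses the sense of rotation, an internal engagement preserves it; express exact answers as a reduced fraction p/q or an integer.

N1=18 N2=14 N3=93 N4=15 achieved=279/35

class = fixed-axis compound train [2-stage, 279/35 wanted]
target = 279/35 in lowest terms: an exact hit needs N1·N3 = k·279 and N2·N4 = k·35 for one integer k, every count in [12, 96]; additionally prefer no 1:1 stage (N1 ≠ N2, N3 ≠ N4)
k = 1…5: no 1:1-free in-range split of k·279 and k·35 into factor pairs; take k = 6
k = 6: N1·N3 = 1674 = 18·93, N2·N4 = 210 = 14·15
achieved = 18·93/(14·15) = 279/35; |achieved − target| = 0 ≤ 279/3500 ✓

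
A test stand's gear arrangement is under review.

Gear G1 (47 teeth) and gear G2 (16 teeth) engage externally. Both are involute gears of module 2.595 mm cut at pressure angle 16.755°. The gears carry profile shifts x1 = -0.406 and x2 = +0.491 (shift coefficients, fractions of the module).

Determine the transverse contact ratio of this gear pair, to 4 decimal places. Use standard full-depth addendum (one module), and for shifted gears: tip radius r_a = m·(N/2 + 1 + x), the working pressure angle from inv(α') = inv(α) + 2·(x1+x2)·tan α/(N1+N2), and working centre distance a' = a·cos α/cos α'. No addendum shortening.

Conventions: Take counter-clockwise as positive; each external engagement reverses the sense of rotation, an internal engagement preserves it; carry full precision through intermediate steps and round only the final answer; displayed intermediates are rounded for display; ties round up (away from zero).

1.6116

class = single-mesh tooth geometry [involute pair 47T × 16T, m = 2.595]
base radii: r_b1 = 58.393562, r_b2 = 19.878659
tip radii: r_a1 = 62.523930, r_a2 = 24.629145
inv(α') = inv(16.755°) + 2·(-0.406+0.491)·tan α/(47+16) = 0.00944348  ⇒  α' = 17.25269°
a' = a·cos α / cos α' = 81.7425·cos 16.755°/cos 17.25269° = 81.959924
action lengths: √(r_a1²−r_b1²) = 22.348015, √(r_a2²−r_b2²) = 14.540760
base pitch p_b = π·m·cos α = 7.806331
CR = (22.348015 + 14.540760 − 81.959924·sin 17.25269°)/7.806331 = 1.611586
contact ratio ≈ 1.6116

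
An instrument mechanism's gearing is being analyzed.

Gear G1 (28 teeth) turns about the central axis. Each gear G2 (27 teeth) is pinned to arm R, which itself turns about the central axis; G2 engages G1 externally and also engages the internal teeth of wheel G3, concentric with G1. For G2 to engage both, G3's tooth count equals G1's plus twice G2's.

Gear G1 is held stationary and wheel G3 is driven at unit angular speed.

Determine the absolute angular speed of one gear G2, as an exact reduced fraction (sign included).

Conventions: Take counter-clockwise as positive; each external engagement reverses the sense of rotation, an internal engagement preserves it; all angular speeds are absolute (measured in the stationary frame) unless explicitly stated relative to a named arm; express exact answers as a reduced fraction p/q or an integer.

topology: planetary set — G1 28T / G2 27T / G3 82T, arm = carrier (Willis)
ring teeth: 28 + 2·27 = 82
28(ω_sun−ω_arm) = −82(ω_ring−ω_arm),  ω_sun = 0, ω_ring = 1
28(0−ω_arm) = −82(1−ω_arm)  ⇒  110·ω_arm = 82  ⇒  ω_arm = 41/55
sun–planet mesh: 28·(0−41/55) = −27·(ω_p−ω_arm)  ⇒  ω_p−ω_arm = 1148/1485
ω_p = 41/55 + 1148/1485 = 41/27
exact speed ratio = 41/27

41/27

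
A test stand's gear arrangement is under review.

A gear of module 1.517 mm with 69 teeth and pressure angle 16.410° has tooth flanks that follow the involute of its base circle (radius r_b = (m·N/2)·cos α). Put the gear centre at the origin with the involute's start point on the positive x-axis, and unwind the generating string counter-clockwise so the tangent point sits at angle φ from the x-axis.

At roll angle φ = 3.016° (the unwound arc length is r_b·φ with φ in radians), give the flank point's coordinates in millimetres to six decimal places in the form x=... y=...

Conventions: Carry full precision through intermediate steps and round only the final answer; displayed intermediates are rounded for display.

x=50.274063 y=0.002440

topology: single-mesh involute geometry — m = 1.517, N = 69
pitch radius r_p = m·N/2 = 1.517·69/2 = 52.336500
base radius r_b = r_p·cos α = 52.336500·cos 16.410° = 50.204556
roll angle φ = 3.016° = 0.05263913 rad
x = r_b·(cos φ + φ·sin φ) = 50.274063
y = r_b·(sin φ − φ·cos φ) = 0.002440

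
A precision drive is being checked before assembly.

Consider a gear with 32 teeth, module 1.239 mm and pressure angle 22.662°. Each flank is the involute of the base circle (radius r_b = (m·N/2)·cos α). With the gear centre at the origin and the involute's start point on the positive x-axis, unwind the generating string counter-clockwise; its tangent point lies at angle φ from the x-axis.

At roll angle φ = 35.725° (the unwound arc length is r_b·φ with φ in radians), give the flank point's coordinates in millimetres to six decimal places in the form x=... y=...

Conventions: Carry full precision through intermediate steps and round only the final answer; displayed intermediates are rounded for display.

x=21.511261 y=1.421492

topology: single-mesh involute geometry — m = 1.239, N = 32
pitch radius r_p = m·N/2 = 1.239·32/2 = 19.824000
base radius r_b = r_p·cos α = 19.824000·cos 22.662° = 18.293465
roll angle φ = 35.725° = 0.62351888 rad
x = r_b·(cos φ + φ·sin φ) = 21.511261
y = r_b·(sin φ − φ·cos φ) = 1.421492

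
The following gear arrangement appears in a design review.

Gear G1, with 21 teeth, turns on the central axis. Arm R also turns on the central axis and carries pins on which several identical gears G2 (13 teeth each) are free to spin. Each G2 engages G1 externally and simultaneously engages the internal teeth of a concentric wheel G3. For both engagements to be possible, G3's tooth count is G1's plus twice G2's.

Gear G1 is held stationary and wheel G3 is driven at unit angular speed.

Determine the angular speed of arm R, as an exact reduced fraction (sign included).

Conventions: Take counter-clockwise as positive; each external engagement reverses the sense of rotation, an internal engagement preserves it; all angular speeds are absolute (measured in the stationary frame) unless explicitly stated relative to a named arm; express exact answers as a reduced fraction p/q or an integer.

planetary set (21T centre, 13T on arm, 47T internal) — Willis relation
ring teeth: 21 + 2·13 = 47
21(ω_sun−ω_arm) = −47(ω_ring−ω_arm),  ω_sun = 0, ω_ring = 1
21(0−ω_arm) = −47(1−ω_arm)  ⇒  68·ω_arm = 47  ⇒  ω_arm = 47/68
exact speed ratio = 47/68

47/68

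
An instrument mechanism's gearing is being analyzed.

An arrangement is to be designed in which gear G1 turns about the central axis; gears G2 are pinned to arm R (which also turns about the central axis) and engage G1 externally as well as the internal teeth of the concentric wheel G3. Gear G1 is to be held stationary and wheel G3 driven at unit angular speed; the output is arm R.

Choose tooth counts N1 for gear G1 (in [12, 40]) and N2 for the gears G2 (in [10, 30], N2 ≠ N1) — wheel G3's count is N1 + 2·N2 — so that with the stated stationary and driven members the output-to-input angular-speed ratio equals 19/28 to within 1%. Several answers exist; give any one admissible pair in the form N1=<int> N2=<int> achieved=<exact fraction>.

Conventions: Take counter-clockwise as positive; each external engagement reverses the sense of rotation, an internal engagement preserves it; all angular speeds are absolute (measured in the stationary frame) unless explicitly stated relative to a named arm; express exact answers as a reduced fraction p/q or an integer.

N1=18 N2=10 achieved=19/28

class = planetary set [ratio 19/28 wanted; Willis about the carrier]
Willis with ω_sun = 0: ω_arm/ω_ring = N3/(N1+N3); set equal to 19/28  ⇒  N3/N1 = (19/28)/(1 − 19/28) = 19/9
N3 = N1 + 2·N2  ⇒  N2/N1 = (N3/N1 − 1)/2 = (19/9 − 1)/2 = 5/9
smallest multiple with N1 ≥ 12 and N2 ≥ 10: k = 2  ⇒  N1 = 2·9 = 18, N2 = 2·5 = 10 (N1 ≤ 40, N2 ≤ 30, N2 ≠ N1 ✓), N3 = 18 + 2·10 = 38
check: N3/(N1+N3) with N1 = 18, N3 = 38 gives 19/28; |achieved − target| = 0 ≤ 19/2800 ✓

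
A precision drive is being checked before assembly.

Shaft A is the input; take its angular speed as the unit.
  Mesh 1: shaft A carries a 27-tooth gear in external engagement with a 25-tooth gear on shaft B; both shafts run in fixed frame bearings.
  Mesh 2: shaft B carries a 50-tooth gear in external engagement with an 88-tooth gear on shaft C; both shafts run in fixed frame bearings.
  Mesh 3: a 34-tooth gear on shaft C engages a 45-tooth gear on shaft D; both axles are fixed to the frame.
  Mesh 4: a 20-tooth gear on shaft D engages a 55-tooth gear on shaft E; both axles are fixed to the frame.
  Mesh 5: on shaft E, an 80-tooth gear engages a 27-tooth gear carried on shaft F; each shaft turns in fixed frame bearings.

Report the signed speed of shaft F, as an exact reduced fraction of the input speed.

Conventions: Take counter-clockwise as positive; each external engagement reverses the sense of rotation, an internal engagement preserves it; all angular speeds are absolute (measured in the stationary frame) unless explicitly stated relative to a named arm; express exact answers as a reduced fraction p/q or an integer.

-544/1089

5-mesh fixed-axis compound train (all bearings frame-fixed)
mesh 1 [27T→25T]: |ω|/ω_in = 1×27/25 = 27/25, sense flips to −
mesh 2 [50T→88T]: |ω|/ω_in = (27/25)×50/88 = 27/44, sense flips to +
mesh 3 [34T→45T]: |ω|/ω_in = (27/44)×34/45 = 51/110, sense flips to −
mesh 4 [20T→55T]: |ω|/ω_in = (51/110)×20/55 = 102/605, sense flips to +
mesh 5 [80T→27T]: |ω|/ω_in = (102/605)×80/27 = 544/1089, sense flips to −
signed output speed (× input speed) = -544/1089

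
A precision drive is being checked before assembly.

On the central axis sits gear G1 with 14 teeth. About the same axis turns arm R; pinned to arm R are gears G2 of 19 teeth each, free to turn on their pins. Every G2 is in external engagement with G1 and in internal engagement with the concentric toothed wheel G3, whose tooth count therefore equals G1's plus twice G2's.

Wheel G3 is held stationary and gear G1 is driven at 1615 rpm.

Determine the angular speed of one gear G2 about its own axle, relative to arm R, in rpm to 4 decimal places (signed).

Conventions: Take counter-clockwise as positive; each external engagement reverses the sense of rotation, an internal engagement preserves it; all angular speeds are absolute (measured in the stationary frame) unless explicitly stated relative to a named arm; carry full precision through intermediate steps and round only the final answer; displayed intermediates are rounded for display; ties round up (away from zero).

class = planetary set [G3 = 14+2·19 = 52; Willis about the carrier]
normalise by the input: solve with ω_sun = 1, then scale by 1615 rpm
ring teeth: 14 + 2·19 = 52
14(ω_sun−ω_arm) = −52(ω_ring−ω_arm),  ω_ring = 0, ω_sun = 1
14(1−ω_arm) = −52(0−ω_arm)  ⇒  66·ω_arm = 14  ⇒  ω_arm = 7/33
sun–planet mesh: 14·(1−7/33) = −19·(ω_p−ω_arm)  ⇒  ω_p−ω_arm = -364/627
scale: ω_p−ω_arm = -364/627 × 1615 rpm = -937.5758 rpm

-937.5758 rpm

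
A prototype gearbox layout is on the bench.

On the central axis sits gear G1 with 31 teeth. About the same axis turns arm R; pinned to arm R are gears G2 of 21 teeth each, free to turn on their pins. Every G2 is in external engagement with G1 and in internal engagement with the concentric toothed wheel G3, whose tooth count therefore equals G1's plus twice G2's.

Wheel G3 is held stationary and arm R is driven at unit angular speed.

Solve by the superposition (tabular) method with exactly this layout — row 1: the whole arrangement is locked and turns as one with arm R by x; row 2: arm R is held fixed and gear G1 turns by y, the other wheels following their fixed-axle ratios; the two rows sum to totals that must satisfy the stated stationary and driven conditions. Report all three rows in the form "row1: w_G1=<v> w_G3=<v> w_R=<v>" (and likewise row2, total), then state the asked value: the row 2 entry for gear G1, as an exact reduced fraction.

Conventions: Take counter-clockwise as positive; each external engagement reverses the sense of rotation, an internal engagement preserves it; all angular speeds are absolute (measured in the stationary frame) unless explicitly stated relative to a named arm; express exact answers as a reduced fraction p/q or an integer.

row1: w_G1=1 w_G3=1 w_R=1
row2: w_G1=73/31 w_G3=-1 w_R=0
total: w_G1=104/31 w_G3=0 w_R=1
asked value: 73/31

planetary set (31T centre, 21T on arm, 73T internal) — Willis relation
row 1 — lock + rotate with arm: ω_sun = ω_ring = ω_arm = x
superposition row 2 [arm held]: sun y, ring −(31/73)·y, arm 0
boundary: total ω_ring = x − (31/73)·y = 0 and total ω_arm = x = 1  ⇒  y = 73/31, x = 1
row 2 ring = −(31/73)·73/31 = -1
totals (row 1 + row 2): sun 1 + 73/31 = 104/31, ring 1 + (-1) = 0, arm 1 + 0 = 1
asked cell (row2, sun) = 73/31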